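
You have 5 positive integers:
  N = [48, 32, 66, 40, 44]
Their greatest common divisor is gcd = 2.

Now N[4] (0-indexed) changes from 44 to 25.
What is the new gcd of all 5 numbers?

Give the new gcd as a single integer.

Answer: 1

Derivation:
Numbers: [48, 32, 66, 40, 44], gcd = 2
Change: index 4, 44 -> 25
gcd of the OTHER numbers (without index 4): gcd([48, 32, 66, 40]) = 2
New gcd = gcd(g_others, new_val) = gcd(2, 25) = 1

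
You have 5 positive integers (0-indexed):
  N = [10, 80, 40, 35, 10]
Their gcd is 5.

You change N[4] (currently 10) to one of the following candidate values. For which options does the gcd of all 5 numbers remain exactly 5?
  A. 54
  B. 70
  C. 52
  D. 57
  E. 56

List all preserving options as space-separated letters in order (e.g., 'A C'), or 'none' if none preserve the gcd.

Answer: B

Derivation:
Old gcd = 5; gcd of others (without N[4]) = 5
New gcd for candidate v: gcd(5, v). Preserves old gcd iff gcd(5, v) = 5.
  Option A: v=54, gcd(5,54)=1 -> changes
  Option B: v=70, gcd(5,70)=5 -> preserves
  Option C: v=52, gcd(5,52)=1 -> changes
  Option D: v=57, gcd(5,57)=1 -> changes
  Option E: v=56, gcd(5,56)=1 -> changes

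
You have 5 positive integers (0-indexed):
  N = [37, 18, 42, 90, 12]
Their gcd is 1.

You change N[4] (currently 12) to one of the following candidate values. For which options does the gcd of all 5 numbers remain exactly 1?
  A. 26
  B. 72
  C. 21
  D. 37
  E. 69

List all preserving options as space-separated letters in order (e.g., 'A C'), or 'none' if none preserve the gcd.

Answer: A B C D E

Derivation:
Old gcd = 1; gcd of others (without N[4]) = 1
New gcd for candidate v: gcd(1, v). Preserves old gcd iff gcd(1, v) = 1.
  Option A: v=26, gcd(1,26)=1 -> preserves
  Option B: v=72, gcd(1,72)=1 -> preserves
  Option C: v=21, gcd(1,21)=1 -> preserves
  Option D: v=37, gcd(1,37)=1 -> preserves
  Option E: v=69, gcd(1,69)=1 -> preserves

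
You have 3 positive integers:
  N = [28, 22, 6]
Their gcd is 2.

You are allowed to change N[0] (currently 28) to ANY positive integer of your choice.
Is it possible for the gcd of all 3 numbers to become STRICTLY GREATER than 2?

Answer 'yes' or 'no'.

Current gcd = 2
gcd of all OTHER numbers (without N[0]=28): gcd([22, 6]) = 2
The new gcd after any change is gcd(2, new_value).
This can be at most 2.
Since 2 = old gcd 2, the gcd can only stay the same or decrease.

Answer: no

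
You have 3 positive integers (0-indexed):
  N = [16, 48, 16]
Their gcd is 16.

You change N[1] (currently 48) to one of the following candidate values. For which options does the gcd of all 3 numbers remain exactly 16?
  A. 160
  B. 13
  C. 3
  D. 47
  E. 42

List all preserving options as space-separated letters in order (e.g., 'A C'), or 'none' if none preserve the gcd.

Old gcd = 16; gcd of others (without N[1]) = 16
New gcd for candidate v: gcd(16, v). Preserves old gcd iff gcd(16, v) = 16.
  Option A: v=160, gcd(16,160)=16 -> preserves
  Option B: v=13, gcd(16,13)=1 -> changes
  Option C: v=3, gcd(16,3)=1 -> changes
  Option D: v=47, gcd(16,47)=1 -> changes
  Option E: v=42, gcd(16,42)=2 -> changes

Answer: A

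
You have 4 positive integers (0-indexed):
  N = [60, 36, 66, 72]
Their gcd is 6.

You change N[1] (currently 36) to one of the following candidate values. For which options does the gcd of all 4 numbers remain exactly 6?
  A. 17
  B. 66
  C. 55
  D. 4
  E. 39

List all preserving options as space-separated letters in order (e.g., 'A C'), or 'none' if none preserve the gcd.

Old gcd = 6; gcd of others (without N[1]) = 6
New gcd for candidate v: gcd(6, v). Preserves old gcd iff gcd(6, v) = 6.
  Option A: v=17, gcd(6,17)=1 -> changes
  Option B: v=66, gcd(6,66)=6 -> preserves
  Option C: v=55, gcd(6,55)=1 -> changes
  Option D: v=4, gcd(6,4)=2 -> changes
  Option E: v=39, gcd(6,39)=3 -> changes

Answer: B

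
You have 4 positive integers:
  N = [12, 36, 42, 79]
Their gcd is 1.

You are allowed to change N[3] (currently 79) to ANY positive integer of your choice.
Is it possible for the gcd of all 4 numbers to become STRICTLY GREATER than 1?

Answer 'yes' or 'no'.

Current gcd = 1
gcd of all OTHER numbers (without N[3]=79): gcd([12, 36, 42]) = 6
The new gcd after any change is gcd(6, new_value).
This can be at most 6.
Since 6 > old gcd 1, the gcd CAN increase (e.g., set N[3] = 6).

Answer: yes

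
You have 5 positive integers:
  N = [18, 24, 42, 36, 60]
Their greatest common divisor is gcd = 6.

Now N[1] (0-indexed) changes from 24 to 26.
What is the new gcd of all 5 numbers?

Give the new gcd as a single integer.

Answer: 2

Derivation:
Numbers: [18, 24, 42, 36, 60], gcd = 6
Change: index 1, 24 -> 26
gcd of the OTHER numbers (without index 1): gcd([18, 42, 36, 60]) = 6
New gcd = gcd(g_others, new_val) = gcd(6, 26) = 2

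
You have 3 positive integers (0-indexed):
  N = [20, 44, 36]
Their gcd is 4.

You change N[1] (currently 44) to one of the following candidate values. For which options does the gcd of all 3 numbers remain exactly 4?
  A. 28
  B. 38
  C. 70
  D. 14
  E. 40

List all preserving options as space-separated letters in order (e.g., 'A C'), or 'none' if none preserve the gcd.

Old gcd = 4; gcd of others (without N[1]) = 4
New gcd for candidate v: gcd(4, v). Preserves old gcd iff gcd(4, v) = 4.
  Option A: v=28, gcd(4,28)=4 -> preserves
  Option B: v=38, gcd(4,38)=2 -> changes
  Option C: v=70, gcd(4,70)=2 -> changes
  Option D: v=14, gcd(4,14)=2 -> changes
  Option E: v=40, gcd(4,40)=4 -> preserves

Answer: A E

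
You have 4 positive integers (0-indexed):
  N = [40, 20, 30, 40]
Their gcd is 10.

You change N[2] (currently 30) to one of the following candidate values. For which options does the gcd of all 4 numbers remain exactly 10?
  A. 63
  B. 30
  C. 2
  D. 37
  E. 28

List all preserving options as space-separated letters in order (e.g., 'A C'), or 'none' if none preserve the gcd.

Old gcd = 10; gcd of others (without N[2]) = 20
New gcd for candidate v: gcd(20, v). Preserves old gcd iff gcd(20, v) = 10.
  Option A: v=63, gcd(20,63)=1 -> changes
  Option B: v=30, gcd(20,30)=10 -> preserves
  Option C: v=2, gcd(20,2)=2 -> changes
  Option D: v=37, gcd(20,37)=1 -> changes
  Option E: v=28, gcd(20,28)=4 -> changes

Answer: B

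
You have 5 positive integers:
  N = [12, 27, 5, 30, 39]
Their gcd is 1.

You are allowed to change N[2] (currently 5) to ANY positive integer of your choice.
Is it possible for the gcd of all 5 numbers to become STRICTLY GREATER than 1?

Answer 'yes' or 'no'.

Current gcd = 1
gcd of all OTHER numbers (without N[2]=5): gcd([12, 27, 30, 39]) = 3
The new gcd after any change is gcd(3, new_value).
This can be at most 3.
Since 3 > old gcd 1, the gcd CAN increase (e.g., set N[2] = 3).

Answer: yes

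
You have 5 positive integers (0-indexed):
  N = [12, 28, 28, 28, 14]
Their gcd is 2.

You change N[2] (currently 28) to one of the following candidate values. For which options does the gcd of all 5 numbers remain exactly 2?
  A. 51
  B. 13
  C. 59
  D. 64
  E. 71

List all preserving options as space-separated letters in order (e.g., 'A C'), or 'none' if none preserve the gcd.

Answer: D

Derivation:
Old gcd = 2; gcd of others (without N[2]) = 2
New gcd for candidate v: gcd(2, v). Preserves old gcd iff gcd(2, v) = 2.
  Option A: v=51, gcd(2,51)=1 -> changes
  Option B: v=13, gcd(2,13)=1 -> changes
  Option C: v=59, gcd(2,59)=1 -> changes
  Option D: v=64, gcd(2,64)=2 -> preserves
  Option E: v=71, gcd(2,71)=1 -> changes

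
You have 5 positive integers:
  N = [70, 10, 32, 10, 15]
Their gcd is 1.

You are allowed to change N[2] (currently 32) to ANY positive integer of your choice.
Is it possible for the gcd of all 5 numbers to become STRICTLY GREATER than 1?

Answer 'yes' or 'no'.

Current gcd = 1
gcd of all OTHER numbers (without N[2]=32): gcd([70, 10, 10, 15]) = 5
The new gcd after any change is gcd(5, new_value).
This can be at most 5.
Since 5 > old gcd 1, the gcd CAN increase (e.g., set N[2] = 5).

Answer: yes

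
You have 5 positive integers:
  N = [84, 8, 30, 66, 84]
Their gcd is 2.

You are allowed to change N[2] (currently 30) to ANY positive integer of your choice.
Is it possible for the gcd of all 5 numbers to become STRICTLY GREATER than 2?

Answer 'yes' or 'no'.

Answer: no

Derivation:
Current gcd = 2
gcd of all OTHER numbers (without N[2]=30): gcd([84, 8, 66, 84]) = 2
The new gcd after any change is gcd(2, new_value).
This can be at most 2.
Since 2 = old gcd 2, the gcd can only stay the same or decrease.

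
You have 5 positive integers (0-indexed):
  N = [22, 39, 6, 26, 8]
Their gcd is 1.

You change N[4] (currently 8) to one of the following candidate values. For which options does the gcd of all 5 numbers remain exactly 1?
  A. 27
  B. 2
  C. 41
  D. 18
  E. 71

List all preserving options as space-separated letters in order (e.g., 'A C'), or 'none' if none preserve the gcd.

Answer: A B C D E

Derivation:
Old gcd = 1; gcd of others (without N[4]) = 1
New gcd for candidate v: gcd(1, v). Preserves old gcd iff gcd(1, v) = 1.
  Option A: v=27, gcd(1,27)=1 -> preserves
  Option B: v=2, gcd(1,2)=1 -> preserves
  Option C: v=41, gcd(1,41)=1 -> preserves
  Option D: v=18, gcd(1,18)=1 -> preserves
  Option E: v=71, gcd(1,71)=1 -> preserves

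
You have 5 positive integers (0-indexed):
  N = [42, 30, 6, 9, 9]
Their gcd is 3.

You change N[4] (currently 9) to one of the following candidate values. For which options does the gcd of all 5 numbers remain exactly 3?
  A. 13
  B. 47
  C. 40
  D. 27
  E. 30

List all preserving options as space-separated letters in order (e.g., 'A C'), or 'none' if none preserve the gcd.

Old gcd = 3; gcd of others (without N[4]) = 3
New gcd for candidate v: gcd(3, v). Preserves old gcd iff gcd(3, v) = 3.
  Option A: v=13, gcd(3,13)=1 -> changes
  Option B: v=47, gcd(3,47)=1 -> changes
  Option C: v=40, gcd(3,40)=1 -> changes
  Option D: v=27, gcd(3,27)=3 -> preserves
  Option E: v=30, gcd(3,30)=3 -> preserves

Answer: D E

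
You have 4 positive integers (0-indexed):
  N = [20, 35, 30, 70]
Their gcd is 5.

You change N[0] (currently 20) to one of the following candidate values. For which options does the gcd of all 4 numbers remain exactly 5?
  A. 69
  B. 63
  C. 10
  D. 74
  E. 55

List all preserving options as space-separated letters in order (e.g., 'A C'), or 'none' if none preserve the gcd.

Answer: C E

Derivation:
Old gcd = 5; gcd of others (without N[0]) = 5
New gcd for candidate v: gcd(5, v). Preserves old gcd iff gcd(5, v) = 5.
  Option A: v=69, gcd(5,69)=1 -> changes
  Option B: v=63, gcd(5,63)=1 -> changes
  Option C: v=10, gcd(5,10)=5 -> preserves
  Option D: v=74, gcd(5,74)=1 -> changes
  Option E: v=55, gcd(5,55)=5 -> preserves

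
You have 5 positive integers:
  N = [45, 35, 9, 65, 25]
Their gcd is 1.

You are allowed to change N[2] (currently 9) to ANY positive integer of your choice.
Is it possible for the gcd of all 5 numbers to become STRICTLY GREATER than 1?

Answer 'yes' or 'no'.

Answer: yes

Derivation:
Current gcd = 1
gcd of all OTHER numbers (without N[2]=9): gcd([45, 35, 65, 25]) = 5
The new gcd after any change is gcd(5, new_value).
This can be at most 5.
Since 5 > old gcd 1, the gcd CAN increase (e.g., set N[2] = 5).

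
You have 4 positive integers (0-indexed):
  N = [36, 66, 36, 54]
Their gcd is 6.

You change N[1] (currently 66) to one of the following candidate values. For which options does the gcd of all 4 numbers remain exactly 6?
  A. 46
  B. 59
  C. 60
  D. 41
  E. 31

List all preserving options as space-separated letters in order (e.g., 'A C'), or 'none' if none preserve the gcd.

Answer: C

Derivation:
Old gcd = 6; gcd of others (without N[1]) = 18
New gcd for candidate v: gcd(18, v). Preserves old gcd iff gcd(18, v) = 6.
  Option A: v=46, gcd(18,46)=2 -> changes
  Option B: v=59, gcd(18,59)=1 -> changes
  Option C: v=60, gcd(18,60)=6 -> preserves
  Option D: v=41, gcd(18,41)=1 -> changes
  Option E: v=31, gcd(18,31)=1 -> changes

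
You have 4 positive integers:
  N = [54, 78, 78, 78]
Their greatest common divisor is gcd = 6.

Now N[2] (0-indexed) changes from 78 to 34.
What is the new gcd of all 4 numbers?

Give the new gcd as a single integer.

Numbers: [54, 78, 78, 78], gcd = 6
Change: index 2, 78 -> 34
gcd of the OTHER numbers (without index 2): gcd([54, 78, 78]) = 6
New gcd = gcd(g_others, new_val) = gcd(6, 34) = 2

Answer: 2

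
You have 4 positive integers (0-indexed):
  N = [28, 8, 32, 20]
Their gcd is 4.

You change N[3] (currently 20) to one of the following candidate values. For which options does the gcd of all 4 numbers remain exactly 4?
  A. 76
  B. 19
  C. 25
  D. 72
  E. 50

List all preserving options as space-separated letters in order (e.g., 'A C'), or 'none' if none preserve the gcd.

Old gcd = 4; gcd of others (without N[3]) = 4
New gcd for candidate v: gcd(4, v). Preserves old gcd iff gcd(4, v) = 4.
  Option A: v=76, gcd(4,76)=4 -> preserves
  Option B: v=19, gcd(4,19)=1 -> changes
  Option C: v=25, gcd(4,25)=1 -> changes
  Option D: v=72, gcd(4,72)=4 -> preserves
  Option E: v=50, gcd(4,50)=2 -> changes

Answer: A D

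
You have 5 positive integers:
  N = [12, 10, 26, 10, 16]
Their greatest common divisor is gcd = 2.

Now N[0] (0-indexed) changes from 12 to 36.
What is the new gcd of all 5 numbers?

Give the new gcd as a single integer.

Answer: 2

Derivation:
Numbers: [12, 10, 26, 10, 16], gcd = 2
Change: index 0, 12 -> 36
gcd of the OTHER numbers (without index 0): gcd([10, 26, 10, 16]) = 2
New gcd = gcd(g_others, new_val) = gcd(2, 36) = 2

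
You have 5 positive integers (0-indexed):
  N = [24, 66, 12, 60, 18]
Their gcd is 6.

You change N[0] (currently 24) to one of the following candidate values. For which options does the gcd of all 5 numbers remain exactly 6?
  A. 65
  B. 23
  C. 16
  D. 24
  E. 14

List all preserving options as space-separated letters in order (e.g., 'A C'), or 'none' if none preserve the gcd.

Answer: D

Derivation:
Old gcd = 6; gcd of others (without N[0]) = 6
New gcd for candidate v: gcd(6, v). Preserves old gcd iff gcd(6, v) = 6.
  Option A: v=65, gcd(6,65)=1 -> changes
  Option B: v=23, gcd(6,23)=1 -> changes
  Option C: v=16, gcd(6,16)=2 -> changes
  Option D: v=24, gcd(6,24)=6 -> preserves
  Option E: v=14, gcd(6,14)=2 -> changes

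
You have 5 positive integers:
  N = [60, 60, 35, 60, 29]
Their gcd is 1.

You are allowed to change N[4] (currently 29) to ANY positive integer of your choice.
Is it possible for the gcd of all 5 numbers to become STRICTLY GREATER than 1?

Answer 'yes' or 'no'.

Answer: yes

Derivation:
Current gcd = 1
gcd of all OTHER numbers (without N[4]=29): gcd([60, 60, 35, 60]) = 5
The new gcd after any change is gcd(5, new_value).
This can be at most 5.
Since 5 > old gcd 1, the gcd CAN increase (e.g., set N[4] = 5).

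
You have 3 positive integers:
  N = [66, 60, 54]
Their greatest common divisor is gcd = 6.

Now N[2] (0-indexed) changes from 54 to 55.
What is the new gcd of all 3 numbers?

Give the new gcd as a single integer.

Numbers: [66, 60, 54], gcd = 6
Change: index 2, 54 -> 55
gcd of the OTHER numbers (without index 2): gcd([66, 60]) = 6
New gcd = gcd(g_others, new_val) = gcd(6, 55) = 1

Answer: 1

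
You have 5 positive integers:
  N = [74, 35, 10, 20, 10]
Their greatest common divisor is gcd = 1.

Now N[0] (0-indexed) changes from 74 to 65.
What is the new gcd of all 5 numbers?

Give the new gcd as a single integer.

Numbers: [74, 35, 10, 20, 10], gcd = 1
Change: index 0, 74 -> 65
gcd of the OTHER numbers (without index 0): gcd([35, 10, 20, 10]) = 5
New gcd = gcd(g_others, new_val) = gcd(5, 65) = 5

Answer: 5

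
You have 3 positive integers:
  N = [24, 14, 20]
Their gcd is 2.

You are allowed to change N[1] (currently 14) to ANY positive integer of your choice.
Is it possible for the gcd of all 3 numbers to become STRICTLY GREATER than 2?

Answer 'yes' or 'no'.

Answer: yes

Derivation:
Current gcd = 2
gcd of all OTHER numbers (without N[1]=14): gcd([24, 20]) = 4
The new gcd after any change is gcd(4, new_value).
This can be at most 4.
Since 4 > old gcd 2, the gcd CAN increase (e.g., set N[1] = 4).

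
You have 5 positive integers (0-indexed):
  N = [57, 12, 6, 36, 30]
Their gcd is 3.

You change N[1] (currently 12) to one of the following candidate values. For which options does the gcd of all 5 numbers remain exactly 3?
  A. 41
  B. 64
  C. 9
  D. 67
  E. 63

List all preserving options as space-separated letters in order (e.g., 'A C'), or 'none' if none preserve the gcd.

Answer: C E

Derivation:
Old gcd = 3; gcd of others (without N[1]) = 3
New gcd for candidate v: gcd(3, v). Preserves old gcd iff gcd(3, v) = 3.
  Option A: v=41, gcd(3,41)=1 -> changes
  Option B: v=64, gcd(3,64)=1 -> changes
  Option C: v=9, gcd(3,9)=3 -> preserves
  Option D: v=67, gcd(3,67)=1 -> changes
  Option E: v=63, gcd(3,63)=3 -> preserves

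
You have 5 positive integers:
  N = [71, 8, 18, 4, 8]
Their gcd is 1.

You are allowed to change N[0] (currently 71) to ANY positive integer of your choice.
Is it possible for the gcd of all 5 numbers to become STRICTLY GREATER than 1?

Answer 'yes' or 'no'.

Answer: yes

Derivation:
Current gcd = 1
gcd of all OTHER numbers (without N[0]=71): gcd([8, 18, 4, 8]) = 2
The new gcd after any change is gcd(2, new_value).
This can be at most 2.
Since 2 > old gcd 1, the gcd CAN increase (e.g., set N[0] = 2).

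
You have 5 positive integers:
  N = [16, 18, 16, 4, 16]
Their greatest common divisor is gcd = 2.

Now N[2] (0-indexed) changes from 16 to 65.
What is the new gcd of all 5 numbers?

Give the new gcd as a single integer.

Numbers: [16, 18, 16, 4, 16], gcd = 2
Change: index 2, 16 -> 65
gcd of the OTHER numbers (without index 2): gcd([16, 18, 4, 16]) = 2
New gcd = gcd(g_others, new_val) = gcd(2, 65) = 1

Answer: 1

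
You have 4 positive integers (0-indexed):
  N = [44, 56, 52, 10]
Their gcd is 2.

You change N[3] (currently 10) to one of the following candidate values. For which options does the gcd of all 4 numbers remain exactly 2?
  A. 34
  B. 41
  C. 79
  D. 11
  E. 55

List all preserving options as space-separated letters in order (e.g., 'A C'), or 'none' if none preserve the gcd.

Old gcd = 2; gcd of others (without N[3]) = 4
New gcd for candidate v: gcd(4, v). Preserves old gcd iff gcd(4, v) = 2.
  Option A: v=34, gcd(4,34)=2 -> preserves
  Option B: v=41, gcd(4,41)=1 -> changes
  Option C: v=79, gcd(4,79)=1 -> changes
  Option D: v=11, gcd(4,11)=1 -> changes
  Option E: v=55, gcd(4,55)=1 -> changes

Answer: A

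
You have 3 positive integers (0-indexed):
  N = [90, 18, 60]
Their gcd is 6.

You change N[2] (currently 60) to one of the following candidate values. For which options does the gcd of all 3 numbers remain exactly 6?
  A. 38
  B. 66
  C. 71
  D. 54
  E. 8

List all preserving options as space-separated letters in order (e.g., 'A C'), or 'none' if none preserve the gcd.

Old gcd = 6; gcd of others (without N[2]) = 18
New gcd for candidate v: gcd(18, v). Preserves old gcd iff gcd(18, v) = 6.
  Option A: v=38, gcd(18,38)=2 -> changes
  Option B: v=66, gcd(18,66)=6 -> preserves
  Option C: v=71, gcd(18,71)=1 -> changes
  Option D: v=54, gcd(18,54)=18 -> changes
  Option E: v=8, gcd(18,8)=2 -> changes

Answer: B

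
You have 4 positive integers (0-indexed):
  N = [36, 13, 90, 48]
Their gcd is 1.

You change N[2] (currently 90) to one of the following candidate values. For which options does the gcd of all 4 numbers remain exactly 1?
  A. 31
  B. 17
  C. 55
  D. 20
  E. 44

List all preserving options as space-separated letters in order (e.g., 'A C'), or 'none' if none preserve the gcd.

Answer: A B C D E

Derivation:
Old gcd = 1; gcd of others (without N[2]) = 1
New gcd for candidate v: gcd(1, v). Preserves old gcd iff gcd(1, v) = 1.
  Option A: v=31, gcd(1,31)=1 -> preserves
  Option B: v=17, gcd(1,17)=1 -> preserves
  Option C: v=55, gcd(1,55)=1 -> preserves
  Option D: v=20, gcd(1,20)=1 -> preserves
  Option E: v=44, gcd(1,44)=1 -> preserves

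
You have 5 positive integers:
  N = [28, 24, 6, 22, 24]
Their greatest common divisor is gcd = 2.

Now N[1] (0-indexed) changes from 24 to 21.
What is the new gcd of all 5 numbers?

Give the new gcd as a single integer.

Numbers: [28, 24, 6, 22, 24], gcd = 2
Change: index 1, 24 -> 21
gcd of the OTHER numbers (without index 1): gcd([28, 6, 22, 24]) = 2
New gcd = gcd(g_others, new_val) = gcd(2, 21) = 1

Answer: 1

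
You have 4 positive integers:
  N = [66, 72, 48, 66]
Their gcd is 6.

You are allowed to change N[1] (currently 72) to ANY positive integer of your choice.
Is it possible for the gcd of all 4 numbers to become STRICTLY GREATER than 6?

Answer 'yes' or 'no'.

Answer: no

Derivation:
Current gcd = 6
gcd of all OTHER numbers (without N[1]=72): gcd([66, 48, 66]) = 6
The new gcd after any change is gcd(6, new_value).
This can be at most 6.
Since 6 = old gcd 6, the gcd can only stay the same or decrease.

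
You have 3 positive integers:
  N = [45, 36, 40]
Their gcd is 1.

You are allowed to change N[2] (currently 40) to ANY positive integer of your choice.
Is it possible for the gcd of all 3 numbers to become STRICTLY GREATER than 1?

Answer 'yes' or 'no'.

Current gcd = 1
gcd of all OTHER numbers (without N[2]=40): gcd([45, 36]) = 9
The new gcd after any change is gcd(9, new_value).
This can be at most 9.
Since 9 > old gcd 1, the gcd CAN increase (e.g., set N[2] = 9).

Answer: yes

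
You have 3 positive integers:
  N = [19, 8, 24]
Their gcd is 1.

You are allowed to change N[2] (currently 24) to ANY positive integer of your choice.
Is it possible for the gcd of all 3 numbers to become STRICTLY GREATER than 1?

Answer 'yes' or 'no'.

Answer: no

Derivation:
Current gcd = 1
gcd of all OTHER numbers (without N[2]=24): gcd([19, 8]) = 1
The new gcd after any change is gcd(1, new_value).
This can be at most 1.
Since 1 = old gcd 1, the gcd can only stay the same or decrease.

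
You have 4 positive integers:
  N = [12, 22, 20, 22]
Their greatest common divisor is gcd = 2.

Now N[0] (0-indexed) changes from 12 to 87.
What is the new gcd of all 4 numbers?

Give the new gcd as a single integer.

Answer: 1

Derivation:
Numbers: [12, 22, 20, 22], gcd = 2
Change: index 0, 12 -> 87
gcd of the OTHER numbers (without index 0): gcd([22, 20, 22]) = 2
New gcd = gcd(g_others, new_val) = gcd(2, 87) = 1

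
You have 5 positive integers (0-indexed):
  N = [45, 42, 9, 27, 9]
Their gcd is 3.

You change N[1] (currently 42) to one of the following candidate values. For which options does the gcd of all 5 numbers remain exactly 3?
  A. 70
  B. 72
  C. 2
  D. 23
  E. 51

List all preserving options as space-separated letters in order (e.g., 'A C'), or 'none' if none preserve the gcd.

Old gcd = 3; gcd of others (without N[1]) = 9
New gcd for candidate v: gcd(9, v). Preserves old gcd iff gcd(9, v) = 3.
  Option A: v=70, gcd(9,70)=1 -> changes
  Option B: v=72, gcd(9,72)=9 -> changes
  Option C: v=2, gcd(9,2)=1 -> changes
  Option D: v=23, gcd(9,23)=1 -> changes
  Option E: v=51, gcd(9,51)=3 -> preserves

Answer: E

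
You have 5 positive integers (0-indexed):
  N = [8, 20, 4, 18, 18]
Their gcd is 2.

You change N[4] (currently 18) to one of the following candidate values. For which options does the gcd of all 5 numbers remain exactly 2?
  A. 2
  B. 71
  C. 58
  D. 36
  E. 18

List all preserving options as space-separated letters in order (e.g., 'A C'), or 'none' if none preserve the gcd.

Answer: A C D E

Derivation:
Old gcd = 2; gcd of others (without N[4]) = 2
New gcd for candidate v: gcd(2, v). Preserves old gcd iff gcd(2, v) = 2.
  Option A: v=2, gcd(2,2)=2 -> preserves
  Option B: v=71, gcd(2,71)=1 -> changes
  Option C: v=58, gcd(2,58)=2 -> preserves
  Option D: v=36, gcd(2,36)=2 -> preserves
  Option E: v=18, gcd(2,18)=2 -> preserves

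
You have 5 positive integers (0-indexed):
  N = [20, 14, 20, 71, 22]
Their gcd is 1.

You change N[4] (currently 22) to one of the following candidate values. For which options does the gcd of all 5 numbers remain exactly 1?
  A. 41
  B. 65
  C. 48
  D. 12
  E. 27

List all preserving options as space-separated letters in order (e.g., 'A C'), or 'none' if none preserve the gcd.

Answer: A B C D E

Derivation:
Old gcd = 1; gcd of others (without N[4]) = 1
New gcd for candidate v: gcd(1, v). Preserves old gcd iff gcd(1, v) = 1.
  Option A: v=41, gcd(1,41)=1 -> preserves
  Option B: v=65, gcd(1,65)=1 -> preserves
  Option C: v=48, gcd(1,48)=1 -> preserves
  Option D: v=12, gcd(1,12)=1 -> preserves
  Option E: v=27, gcd(1,27)=1 -> preserves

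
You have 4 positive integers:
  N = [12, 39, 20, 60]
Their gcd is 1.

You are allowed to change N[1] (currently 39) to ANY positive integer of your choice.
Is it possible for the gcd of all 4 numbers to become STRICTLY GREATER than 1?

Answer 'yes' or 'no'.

Current gcd = 1
gcd of all OTHER numbers (without N[1]=39): gcd([12, 20, 60]) = 4
The new gcd after any change is gcd(4, new_value).
This can be at most 4.
Since 4 > old gcd 1, the gcd CAN increase (e.g., set N[1] = 4).

Answer: yes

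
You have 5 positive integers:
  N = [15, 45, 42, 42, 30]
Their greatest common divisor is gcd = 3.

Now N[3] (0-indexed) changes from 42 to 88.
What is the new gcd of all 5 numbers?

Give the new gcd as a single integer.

Numbers: [15, 45, 42, 42, 30], gcd = 3
Change: index 3, 42 -> 88
gcd of the OTHER numbers (without index 3): gcd([15, 45, 42, 30]) = 3
New gcd = gcd(g_others, new_val) = gcd(3, 88) = 1

Answer: 1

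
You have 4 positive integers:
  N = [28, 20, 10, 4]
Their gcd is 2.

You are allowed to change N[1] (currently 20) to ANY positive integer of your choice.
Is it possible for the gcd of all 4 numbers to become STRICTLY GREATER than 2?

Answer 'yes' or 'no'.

Current gcd = 2
gcd of all OTHER numbers (without N[1]=20): gcd([28, 10, 4]) = 2
The new gcd after any change is gcd(2, new_value).
This can be at most 2.
Since 2 = old gcd 2, the gcd can only stay the same or decrease.

Answer: no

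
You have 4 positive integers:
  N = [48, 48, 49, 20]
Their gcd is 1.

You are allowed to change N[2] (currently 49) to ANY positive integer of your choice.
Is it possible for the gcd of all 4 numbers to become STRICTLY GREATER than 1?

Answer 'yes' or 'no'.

Current gcd = 1
gcd of all OTHER numbers (without N[2]=49): gcd([48, 48, 20]) = 4
The new gcd after any change is gcd(4, new_value).
This can be at most 4.
Since 4 > old gcd 1, the gcd CAN increase (e.g., set N[2] = 4).

Answer: yes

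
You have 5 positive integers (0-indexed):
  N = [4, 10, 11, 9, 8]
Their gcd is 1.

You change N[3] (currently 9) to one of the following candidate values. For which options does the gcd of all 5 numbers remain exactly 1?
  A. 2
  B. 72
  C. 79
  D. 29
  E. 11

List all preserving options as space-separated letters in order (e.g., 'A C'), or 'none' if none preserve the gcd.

Answer: A B C D E

Derivation:
Old gcd = 1; gcd of others (without N[3]) = 1
New gcd for candidate v: gcd(1, v). Preserves old gcd iff gcd(1, v) = 1.
  Option A: v=2, gcd(1,2)=1 -> preserves
  Option B: v=72, gcd(1,72)=1 -> preserves
  Option C: v=79, gcd(1,79)=1 -> preserves
  Option D: v=29, gcd(1,29)=1 -> preserves
  Option E: v=11, gcd(1,11)=1 -> preserves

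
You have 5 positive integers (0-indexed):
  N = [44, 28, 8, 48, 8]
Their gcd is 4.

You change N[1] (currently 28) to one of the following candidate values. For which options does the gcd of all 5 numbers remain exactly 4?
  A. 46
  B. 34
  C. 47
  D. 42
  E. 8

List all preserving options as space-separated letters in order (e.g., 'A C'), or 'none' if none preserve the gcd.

Answer: E

Derivation:
Old gcd = 4; gcd of others (without N[1]) = 4
New gcd for candidate v: gcd(4, v). Preserves old gcd iff gcd(4, v) = 4.
  Option A: v=46, gcd(4,46)=2 -> changes
  Option B: v=34, gcd(4,34)=2 -> changes
  Option C: v=47, gcd(4,47)=1 -> changes
  Option D: v=42, gcd(4,42)=2 -> changes
  Option E: v=8, gcd(4,8)=4 -> preserves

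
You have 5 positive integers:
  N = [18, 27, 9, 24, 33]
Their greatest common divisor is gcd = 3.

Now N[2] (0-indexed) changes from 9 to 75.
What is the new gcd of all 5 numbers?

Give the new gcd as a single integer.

Numbers: [18, 27, 9, 24, 33], gcd = 3
Change: index 2, 9 -> 75
gcd of the OTHER numbers (without index 2): gcd([18, 27, 24, 33]) = 3
New gcd = gcd(g_others, new_val) = gcd(3, 75) = 3

Answer: 3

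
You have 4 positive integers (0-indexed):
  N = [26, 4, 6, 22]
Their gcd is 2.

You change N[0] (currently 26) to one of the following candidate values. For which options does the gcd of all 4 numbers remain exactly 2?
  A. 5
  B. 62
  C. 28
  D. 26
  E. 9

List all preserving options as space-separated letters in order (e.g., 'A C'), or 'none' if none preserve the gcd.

Old gcd = 2; gcd of others (without N[0]) = 2
New gcd for candidate v: gcd(2, v). Preserves old gcd iff gcd(2, v) = 2.
  Option A: v=5, gcd(2,5)=1 -> changes
  Option B: v=62, gcd(2,62)=2 -> preserves
  Option C: v=28, gcd(2,28)=2 -> preserves
  Option D: v=26, gcd(2,26)=2 -> preserves
  Option E: v=9, gcd(2,9)=1 -> changes

Answer: B C D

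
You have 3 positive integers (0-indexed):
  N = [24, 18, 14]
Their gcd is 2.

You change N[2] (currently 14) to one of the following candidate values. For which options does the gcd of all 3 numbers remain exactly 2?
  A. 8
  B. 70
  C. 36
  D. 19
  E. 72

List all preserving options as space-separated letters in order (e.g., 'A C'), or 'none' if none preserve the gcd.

Answer: A B

Derivation:
Old gcd = 2; gcd of others (without N[2]) = 6
New gcd for candidate v: gcd(6, v). Preserves old gcd iff gcd(6, v) = 2.
  Option A: v=8, gcd(6,8)=2 -> preserves
  Option B: v=70, gcd(6,70)=2 -> preserves
  Option C: v=36, gcd(6,36)=6 -> changes
  Option D: v=19, gcd(6,19)=1 -> changes
  Option E: v=72, gcd(6,72)=6 -> changes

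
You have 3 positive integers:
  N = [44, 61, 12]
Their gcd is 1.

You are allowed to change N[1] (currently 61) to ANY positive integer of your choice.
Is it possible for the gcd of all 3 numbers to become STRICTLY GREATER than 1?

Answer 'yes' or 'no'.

Answer: yes

Derivation:
Current gcd = 1
gcd of all OTHER numbers (without N[1]=61): gcd([44, 12]) = 4
The new gcd after any change is gcd(4, new_value).
This can be at most 4.
Since 4 > old gcd 1, the gcd CAN increase (e.g., set N[1] = 4).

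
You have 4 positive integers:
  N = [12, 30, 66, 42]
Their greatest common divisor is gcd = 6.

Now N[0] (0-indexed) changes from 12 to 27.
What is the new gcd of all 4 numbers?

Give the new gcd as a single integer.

Answer: 3

Derivation:
Numbers: [12, 30, 66, 42], gcd = 6
Change: index 0, 12 -> 27
gcd of the OTHER numbers (without index 0): gcd([30, 66, 42]) = 6
New gcd = gcd(g_others, new_val) = gcd(6, 27) = 3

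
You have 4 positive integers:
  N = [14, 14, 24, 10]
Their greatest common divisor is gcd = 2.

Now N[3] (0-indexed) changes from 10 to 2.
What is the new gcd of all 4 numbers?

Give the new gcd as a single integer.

Answer: 2

Derivation:
Numbers: [14, 14, 24, 10], gcd = 2
Change: index 3, 10 -> 2
gcd of the OTHER numbers (without index 3): gcd([14, 14, 24]) = 2
New gcd = gcd(g_others, new_val) = gcd(2, 2) = 2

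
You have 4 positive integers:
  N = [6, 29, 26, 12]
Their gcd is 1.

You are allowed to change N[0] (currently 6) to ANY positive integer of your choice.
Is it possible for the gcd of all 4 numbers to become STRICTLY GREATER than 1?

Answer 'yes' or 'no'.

Current gcd = 1
gcd of all OTHER numbers (without N[0]=6): gcd([29, 26, 12]) = 1
The new gcd after any change is gcd(1, new_value).
This can be at most 1.
Since 1 = old gcd 1, the gcd can only stay the same or decrease.

Answer: no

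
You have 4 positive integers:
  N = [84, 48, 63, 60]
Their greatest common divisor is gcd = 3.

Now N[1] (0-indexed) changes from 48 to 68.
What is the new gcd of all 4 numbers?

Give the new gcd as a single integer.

Numbers: [84, 48, 63, 60], gcd = 3
Change: index 1, 48 -> 68
gcd of the OTHER numbers (without index 1): gcd([84, 63, 60]) = 3
New gcd = gcd(g_others, new_val) = gcd(3, 68) = 1

Answer: 1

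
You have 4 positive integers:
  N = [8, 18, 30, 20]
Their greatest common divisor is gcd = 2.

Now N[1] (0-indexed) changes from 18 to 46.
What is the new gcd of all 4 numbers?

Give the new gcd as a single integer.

Answer: 2

Derivation:
Numbers: [8, 18, 30, 20], gcd = 2
Change: index 1, 18 -> 46
gcd of the OTHER numbers (without index 1): gcd([8, 30, 20]) = 2
New gcd = gcd(g_others, new_val) = gcd(2, 46) = 2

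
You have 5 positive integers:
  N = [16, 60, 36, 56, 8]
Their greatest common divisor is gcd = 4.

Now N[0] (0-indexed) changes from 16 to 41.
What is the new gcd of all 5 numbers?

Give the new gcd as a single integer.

Answer: 1

Derivation:
Numbers: [16, 60, 36, 56, 8], gcd = 4
Change: index 0, 16 -> 41
gcd of the OTHER numbers (without index 0): gcd([60, 36, 56, 8]) = 4
New gcd = gcd(g_others, new_val) = gcd(4, 41) = 1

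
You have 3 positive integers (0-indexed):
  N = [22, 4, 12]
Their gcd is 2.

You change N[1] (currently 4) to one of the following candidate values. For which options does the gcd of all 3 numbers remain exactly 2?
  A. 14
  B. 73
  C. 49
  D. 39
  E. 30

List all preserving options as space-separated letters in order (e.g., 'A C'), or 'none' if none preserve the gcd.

Answer: A E

Derivation:
Old gcd = 2; gcd of others (without N[1]) = 2
New gcd for candidate v: gcd(2, v). Preserves old gcd iff gcd(2, v) = 2.
  Option A: v=14, gcd(2,14)=2 -> preserves
  Option B: v=73, gcd(2,73)=1 -> changes
  Option C: v=49, gcd(2,49)=1 -> changes
  Option D: v=39, gcd(2,39)=1 -> changes
  Option E: v=30, gcd(2,30)=2 -> preserves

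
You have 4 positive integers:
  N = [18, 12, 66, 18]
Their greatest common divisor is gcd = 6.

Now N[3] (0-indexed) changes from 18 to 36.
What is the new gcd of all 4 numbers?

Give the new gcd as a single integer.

Answer: 6

Derivation:
Numbers: [18, 12, 66, 18], gcd = 6
Change: index 3, 18 -> 36
gcd of the OTHER numbers (without index 3): gcd([18, 12, 66]) = 6
New gcd = gcd(g_others, new_val) = gcd(6, 36) = 6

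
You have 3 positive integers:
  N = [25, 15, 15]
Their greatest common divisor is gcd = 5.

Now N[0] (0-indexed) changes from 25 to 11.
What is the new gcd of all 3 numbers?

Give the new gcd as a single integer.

Numbers: [25, 15, 15], gcd = 5
Change: index 0, 25 -> 11
gcd of the OTHER numbers (without index 0): gcd([15, 15]) = 15
New gcd = gcd(g_others, new_val) = gcd(15, 11) = 1

Answer: 1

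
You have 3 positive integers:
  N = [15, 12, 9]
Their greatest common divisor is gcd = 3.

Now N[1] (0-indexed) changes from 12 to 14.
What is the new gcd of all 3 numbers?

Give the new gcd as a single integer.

Answer: 1

Derivation:
Numbers: [15, 12, 9], gcd = 3
Change: index 1, 12 -> 14
gcd of the OTHER numbers (without index 1): gcd([15, 9]) = 3
New gcd = gcd(g_others, new_val) = gcd(3, 14) = 1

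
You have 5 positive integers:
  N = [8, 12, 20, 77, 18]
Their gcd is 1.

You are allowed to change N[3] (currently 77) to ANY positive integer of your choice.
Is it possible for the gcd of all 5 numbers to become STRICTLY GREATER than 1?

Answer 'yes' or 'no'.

Current gcd = 1
gcd of all OTHER numbers (without N[3]=77): gcd([8, 12, 20, 18]) = 2
The new gcd after any change is gcd(2, new_value).
This can be at most 2.
Since 2 > old gcd 1, the gcd CAN increase (e.g., set N[3] = 2).

Answer: yes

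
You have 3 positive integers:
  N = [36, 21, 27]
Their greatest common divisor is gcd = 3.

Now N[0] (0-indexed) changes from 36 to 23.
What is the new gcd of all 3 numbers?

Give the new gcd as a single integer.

Numbers: [36, 21, 27], gcd = 3
Change: index 0, 36 -> 23
gcd of the OTHER numbers (without index 0): gcd([21, 27]) = 3
New gcd = gcd(g_others, new_val) = gcd(3, 23) = 1

Answer: 1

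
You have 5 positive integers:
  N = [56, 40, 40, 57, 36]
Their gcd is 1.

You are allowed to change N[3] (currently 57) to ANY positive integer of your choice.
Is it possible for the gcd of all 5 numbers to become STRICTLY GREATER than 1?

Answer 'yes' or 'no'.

Answer: yes

Derivation:
Current gcd = 1
gcd of all OTHER numbers (without N[3]=57): gcd([56, 40, 40, 36]) = 4
The new gcd after any change is gcd(4, new_value).
This can be at most 4.
Since 4 > old gcd 1, the gcd CAN increase (e.g., set N[3] = 4).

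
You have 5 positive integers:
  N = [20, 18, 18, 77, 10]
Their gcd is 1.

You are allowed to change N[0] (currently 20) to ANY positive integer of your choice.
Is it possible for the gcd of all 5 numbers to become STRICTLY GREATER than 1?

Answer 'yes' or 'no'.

Answer: no

Derivation:
Current gcd = 1
gcd of all OTHER numbers (without N[0]=20): gcd([18, 18, 77, 10]) = 1
The new gcd after any change is gcd(1, new_value).
This can be at most 1.
Since 1 = old gcd 1, the gcd can only stay the same or decrease.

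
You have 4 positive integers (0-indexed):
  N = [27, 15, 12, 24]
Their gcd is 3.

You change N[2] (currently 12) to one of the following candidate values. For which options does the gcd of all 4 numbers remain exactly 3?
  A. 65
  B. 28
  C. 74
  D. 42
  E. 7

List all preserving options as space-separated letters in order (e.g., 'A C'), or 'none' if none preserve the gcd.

Answer: D

Derivation:
Old gcd = 3; gcd of others (without N[2]) = 3
New gcd for candidate v: gcd(3, v). Preserves old gcd iff gcd(3, v) = 3.
  Option A: v=65, gcd(3,65)=1 -> changes
  Option B: v=28, gcd(3,28)=1 -> changes
  Option C: v=74, gcd(3,74)=1 -> changes
  Option D: v=42, gcd(3,42)=3 -> preserves
  Option E: v=7, gcd(3,7)=1 -> changes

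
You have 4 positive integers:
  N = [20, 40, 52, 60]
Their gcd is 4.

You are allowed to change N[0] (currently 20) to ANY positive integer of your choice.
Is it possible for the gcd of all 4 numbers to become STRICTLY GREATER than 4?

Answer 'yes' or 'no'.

Answer: no

Derivation:
Current gcd = 4
gcd of all OTHER numbers (without N[0]=20): gcd([40, 52, 60]) = 4
The new gcd after any change is gcd(4, new_value).
This can be at most 4.
Since 4 = old gcd 4, the gcd can only stay the same or decrease.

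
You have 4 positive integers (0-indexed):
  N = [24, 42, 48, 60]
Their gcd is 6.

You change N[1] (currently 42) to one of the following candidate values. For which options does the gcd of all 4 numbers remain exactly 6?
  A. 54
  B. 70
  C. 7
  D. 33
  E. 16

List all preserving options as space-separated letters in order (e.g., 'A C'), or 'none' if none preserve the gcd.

Answer: A

Derivation:
Old gcd = 6; gcd of others (without N[1]) = 12
New gcd for candidate v: gcd(12, v). Preserves old gcd iff gcd(12, v) = 6.
  Option A: v=54, gcd(12,54)=6 -> preserves
  Option B: v=70, gcd(12,70)=2 -> changes
  Option C: v=7, gcd(12,7)=1 -> changes
  Option D: v=33, gcd(12,33)=3 -> changes
  Option E: v=16, gcd(12,16)=4 -> changes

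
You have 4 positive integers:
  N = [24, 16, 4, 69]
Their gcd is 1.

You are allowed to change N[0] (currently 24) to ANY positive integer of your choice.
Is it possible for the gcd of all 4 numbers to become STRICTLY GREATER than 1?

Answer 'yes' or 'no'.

Current gcd = 1
gcd of all OTHER numbers (without N[0]=24): gcd([16, 4, 69]) = 1
The new gcd after any change is gcd(1, new_value).
This can be at most 1.
Since 1 = old gcd 1, the gcd can only stay the same or decrease.

Answer: no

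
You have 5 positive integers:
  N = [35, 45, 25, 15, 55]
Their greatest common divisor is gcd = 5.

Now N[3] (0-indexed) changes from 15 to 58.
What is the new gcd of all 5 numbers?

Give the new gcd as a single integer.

Answer: 1

Derivation:
Numbers: [35, 45, 25, 15, 55], gcd = 5
Change: index 3, 15 -> 58
gcd of the OTHER numbers (without index 3): gcd([35, 45, 25, 55]) = 5
New gcd = gcd(g_others, new_val) = gcd(5, 58) = 1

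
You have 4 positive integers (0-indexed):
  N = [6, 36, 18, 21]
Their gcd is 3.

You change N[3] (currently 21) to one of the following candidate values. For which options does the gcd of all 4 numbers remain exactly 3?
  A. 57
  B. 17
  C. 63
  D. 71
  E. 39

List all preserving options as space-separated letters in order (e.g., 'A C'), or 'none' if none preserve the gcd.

Old gcd = 3; gcd of others (without N[3]) = 6
New gcd for candidate v: gcd(6, v). Preserves old gcd iff gcd(6, v) = 3.
  Option A: v=57, gcd(6,57)=3 -> preserves
  Option B: v=17, gcd(6,17)=1 -> changes
  Option C: v=63, gcd(6,63)=3 -> preserves
  Option D: v=71, gcd(6,71)=1 -> changes
  Option E: v=39, gcd(6,39)=3 -> preserves

Answer: A C E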